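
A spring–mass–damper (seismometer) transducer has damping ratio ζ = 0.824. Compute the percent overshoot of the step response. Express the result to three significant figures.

For an underdamped second-order system, %OS = 100·exp(−πζ/√(1−ζ²)).
πζ/√(1−ζ²) = π·0.824/√(1−0.679) = 4.569, so %OS = 100·e^(−4.569) = 1.04%.

%OS ≈ 1.04%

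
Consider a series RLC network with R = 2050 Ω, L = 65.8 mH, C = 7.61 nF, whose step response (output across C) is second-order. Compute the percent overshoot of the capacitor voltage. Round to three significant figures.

%OS ≈ 31.1%

For a series RLC circuit (capacitor voltage as output), ω_n = 1/√(LC) = 1/√(65.8 mH · 7.61 nF) = 44700 rad/s.
ζ = (R/2)·√(C/L) = (2050/2)·√(7.61 nF/65.8 mH) = 0.349.
%OS = 100·exp(−πζ/√(1−ζ²)) = 31.1%.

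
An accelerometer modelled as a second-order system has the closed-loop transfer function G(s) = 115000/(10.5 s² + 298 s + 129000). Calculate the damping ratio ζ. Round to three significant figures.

Dividing through by 10.5: denominator becomes s² + 28.38 s + 12290.
So ω_n = √12290 = 111 rad/s and ζ = 28.38/(2·111) = 0.128.

ζ ≈ 0.128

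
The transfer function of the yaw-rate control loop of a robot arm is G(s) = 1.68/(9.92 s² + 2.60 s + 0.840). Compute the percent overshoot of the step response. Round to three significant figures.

%OS ≈ 20.5%

Dividing through by 9.92: denominator becomes s² + 0.2621 s + 0.08468.
So ω_n = √0.08468 = 0.291 rad/s and ζ = 0.2621/(2·0.291) = 0.450.
Overshoot: exp(−π·0.450/√(1−0.450²)) = 0.205, i.e. 20.5%.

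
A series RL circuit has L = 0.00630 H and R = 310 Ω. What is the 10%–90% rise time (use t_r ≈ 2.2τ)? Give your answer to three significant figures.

τ = L/R = 0.00630/310 = 0.0000203 s.
t_r ≈ 2.2τ = 0.0000447 s.

t_r ≈ 0.0000447 s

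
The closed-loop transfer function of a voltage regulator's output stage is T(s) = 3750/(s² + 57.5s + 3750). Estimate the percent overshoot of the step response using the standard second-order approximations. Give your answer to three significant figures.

Matching coefficients with s² + 2ζω_n s + ω_n² gives ω_n² = 3750 ⇒ ω_n = 61.2 rad/s, and ζ = 57.5/(2ω_n) = 0.469.
Overshoot: exp(−π·0.469/√(1−0.469²)) = 0.188, i.e. 18.8%.

%OS ≈ 18.8%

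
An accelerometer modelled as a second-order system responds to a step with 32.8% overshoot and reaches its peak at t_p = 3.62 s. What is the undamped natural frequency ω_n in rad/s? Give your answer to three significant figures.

ω_n ≈ 0.921 rad/s

From the overshoot, ζ = −ln(OS)/√(π²+ln²(OS)) = 0.334.
t_p = π/ω_d ⇒ ω_d = 0.868 rad/s; then ω_n = ω_d/√(1−ζ²) = 0.921 rad/s.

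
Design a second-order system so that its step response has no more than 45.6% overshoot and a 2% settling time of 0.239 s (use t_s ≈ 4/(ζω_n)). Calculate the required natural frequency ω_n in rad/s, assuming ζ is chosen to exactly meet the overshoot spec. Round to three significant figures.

From %OS = 100·exp(−πζ/√(1−ζ²)), invert to get ζ = −ln(OS)/√(π² + ln²(OS)) with OS = 0.456.
−ln 0.456 = 0.7853, so ζ = 0.7853/√(π² + 0.6166) = 0.242.
From t_s ≈ 4/(ζω_n): ω_n = 4/(ζ·t_s) = 4/(0.242·0.239) = 69.0 rad/s.

ω_n ≈ 69.0 rad/s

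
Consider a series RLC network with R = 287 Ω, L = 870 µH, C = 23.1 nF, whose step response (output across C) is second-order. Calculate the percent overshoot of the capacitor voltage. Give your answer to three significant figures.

%OS ≈ 3.17%

For a series RLC circuit (capacitor voltage as output), ω_n = 1/√(LC) = 1/√(870 µH · 23.1 nF) = 223000 rad/s.
ζ = (R/2)·√(C/L) = (287/2)·√(23.1 nF/870 µH) = 0.739.
%OS = 100 e^{−πζ/√(1−ζ²)} with ζ = 0.739 gives 3.17%.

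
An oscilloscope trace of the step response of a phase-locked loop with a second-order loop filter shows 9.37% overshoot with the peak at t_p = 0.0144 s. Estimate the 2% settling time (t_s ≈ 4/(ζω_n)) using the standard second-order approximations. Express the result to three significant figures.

ζ from %OS: ζ = |ln 0.0937|/√(π²+ln²0.0937) = 0.602.
From t_p = π/ω_d, ω_d = π/0.0144 = 218 rad/s, so ω_n = ω_d/√(1−ζ²) = 273 rad/s.
t_s ≈ 4/(ζω_n) = 4/(0.602·273) = 0.0243 s.

t_s ≈ 0.0243 s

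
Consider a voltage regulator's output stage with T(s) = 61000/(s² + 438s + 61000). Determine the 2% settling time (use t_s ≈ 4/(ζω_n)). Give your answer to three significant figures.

t_s ≈ 0.0183 s

Matching coefficients with s² + 2ζω_n s + ω_n² gives ω_n² = 61000 ⇒ ω_n = 247 rad/s, and ζ = 438/(2ω_n) = 0.887.
t_s ≈ 4/(ζω_n) = 4/(0.887·247) = 0.0183 s.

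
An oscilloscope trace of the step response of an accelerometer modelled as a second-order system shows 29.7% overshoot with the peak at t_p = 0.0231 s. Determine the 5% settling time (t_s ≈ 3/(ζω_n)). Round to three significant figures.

t_s ≈ 0.0571 s

ζ from %OS: ζ = |ln 0.297|/√(π²+ln²0.297) = 0.360.
t_p = π/ω_d ⇒ ω_d = 136 rad/s; then ω_n = ω_d/√(1−ζ²) = 146 rad/s.
t_s ≈ 3/(ζω_n) = 3/(0.360·146) = 0.0571 s.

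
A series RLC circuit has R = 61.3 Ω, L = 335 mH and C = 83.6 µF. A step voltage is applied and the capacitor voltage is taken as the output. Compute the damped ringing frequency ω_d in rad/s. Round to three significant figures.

ω_d ≈ 165 rad/s

For a series RLC circuit (capacitor voltage as output), ω_n = 1/√(LC) = 1/√(335 mH · 83.6 µF) = 189 rad/s.
ζ = (R/2)·√(C/L) = (61.3/2)·√(83.6 µF/335 mH) = 0.484.
ω_d = ω_n√(1−ζ²) = 165 rad/s.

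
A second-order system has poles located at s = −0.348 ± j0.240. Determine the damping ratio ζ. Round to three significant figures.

ζ ≈ 0.823

The poles are at −σ ± jω_d with σ = 0.348 and ω_d = 0.240, so ω_n = √(σ²+ω_d²) = 0.423 rad/s and ζ = σ/ω_n = 0.823.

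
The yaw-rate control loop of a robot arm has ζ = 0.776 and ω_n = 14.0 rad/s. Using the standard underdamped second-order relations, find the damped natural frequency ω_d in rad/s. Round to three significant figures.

ω_d ≈ 8.83 rad/s

ω_d = ω_n√(1−ζ²) = 14.0·√0.398 = 8.83 rad/s.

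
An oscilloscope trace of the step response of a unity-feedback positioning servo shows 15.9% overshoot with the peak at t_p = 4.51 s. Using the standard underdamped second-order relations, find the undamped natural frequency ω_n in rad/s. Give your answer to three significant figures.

ω_n ≈ 0.807 rad/s

ζ from %OS: ζ = |ln 0.159|/√(π²+ln²0.159) = 0.505.
From t_p = π/ω_d, ω_d = π/4.51 = 0.697 rad/s, so ω_n = ω_d/√(1−ζ²) = 0.807 rad/s.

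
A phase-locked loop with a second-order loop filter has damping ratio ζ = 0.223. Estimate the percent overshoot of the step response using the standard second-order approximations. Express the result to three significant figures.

%OS ≈ 48.7%

For an underdamped second-order system, %OS = 100·exp(−πζ/√(1−ζ²)).
πζ/√(1−ζ²) = π·0.223/√(1−0.0497) = 0.7187, so %OS = 100·e^(−0.7187) = 48.7%.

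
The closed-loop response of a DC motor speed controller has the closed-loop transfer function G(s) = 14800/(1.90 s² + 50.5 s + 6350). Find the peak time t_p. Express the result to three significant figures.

t_p ≈ 0.0558 s

Dividing through by 1.90: denominator becomes s² + 26.58 s + 3342.
So ω_n = √3342 = 57.8 rad/s and ζ = 26.58/(2·57.8) = 0.230.
ω_d = 57.8·√(1 − 0.230²) = 56.3 rad/s. t_p = π/ω_d = 0.0558 s.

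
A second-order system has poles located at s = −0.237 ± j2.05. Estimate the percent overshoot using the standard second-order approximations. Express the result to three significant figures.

%OS ≈ 69.5%

|pole| = ω_n = √(0.237² + 2.05²) = 2.06 rad/s; ζ = cos θ = σ/ω_n = 0.115.
%OS = 100·exp(−πζ/√(1−ζ²)) = 69.5%.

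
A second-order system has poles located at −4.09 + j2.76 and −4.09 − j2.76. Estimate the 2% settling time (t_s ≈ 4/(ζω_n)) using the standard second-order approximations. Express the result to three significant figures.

t_s ≈ 0.978 s

For poles at −σ ± jω_d, ζω_n = σ = 4.09, so t_s ≈ 4/σ = 0.978 s.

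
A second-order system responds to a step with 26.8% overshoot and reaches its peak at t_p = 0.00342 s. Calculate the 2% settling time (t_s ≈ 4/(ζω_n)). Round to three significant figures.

ζ from %OS: ζ = |ln 0.268|/√(π²+ln²0.268) = 0.387.
t_p = π/ω_d ⇒ ω_d = 919 rad/s; then ω_n = ω_d/√(1−ζ²) = 996 rad/s.
t_s ≈ 4/(ζω_n) = 4/(0.387·996) = 0.0104 s.

t_s ≈ 0.0104 s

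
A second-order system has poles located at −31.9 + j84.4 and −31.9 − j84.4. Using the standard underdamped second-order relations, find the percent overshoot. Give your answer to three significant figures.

%OS ≈ 30.5%

With σ = 31.9, ω_d = 84.4: ω_n = √(σ²+ω_d²) = 90.2 rad/s, ζ = σ/ω_n = 0.354.
%OS = 100 e^{−πζ/√(1−ζ²)} with ζ = 0.354 gives 30.5%.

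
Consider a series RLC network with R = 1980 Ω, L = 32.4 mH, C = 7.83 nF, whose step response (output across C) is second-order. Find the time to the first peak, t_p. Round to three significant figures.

For a series RLC circuit (capacitor voltage as output), ω_n = 1/√(LC) = 1/√(32.4 mH · 7.83 nF) = 62800 rad/s.
ζ = (R/2)·√(C/L) = (1980/2)·√(7.83 nF/32.4 mH) = 0.487.
ω_d = ω_n√(1−ζ²) = 54800 rad/s. t_p = π/ω_d = 0.0000573 s.

t_p ≈ 0.0000573 s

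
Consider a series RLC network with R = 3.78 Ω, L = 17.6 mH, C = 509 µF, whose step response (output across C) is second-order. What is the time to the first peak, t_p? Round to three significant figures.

t_p ≈ 0.00993 s

For a series RLC circuit (capacitor voltage as output), ω_n = 1/√(LC) = 1/√(17.6 mH · 509 µF) = 334 rad/s.
ζ = (R/2)·√(C/L) = (3.78/2)·√(509 µF/17.6 mH) = 0.321.
ω_d = ω_n√(1−ζ²) = 316 rad/s. t_p = π/ω_d = 0.00993 s.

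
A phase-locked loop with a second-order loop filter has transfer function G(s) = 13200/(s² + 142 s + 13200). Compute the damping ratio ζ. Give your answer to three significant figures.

ζ ≈ 0.618

Comparing the denominator to s² + 2ζω_n s + ω_n²: ω_n = √13200 = 115 rad/s, and 2ζω_n = 142 so ζ = 142/(2·115) = 0.618.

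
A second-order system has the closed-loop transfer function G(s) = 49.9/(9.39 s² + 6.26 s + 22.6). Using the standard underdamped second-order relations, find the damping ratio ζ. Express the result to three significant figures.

Dividing through by 9.39: denominator becomes s² + 0.6667 s + 2.407.
So ω_n = √2.407 = 1.55 rad/s and ζ = 0.6667/(2·1.55) = 0.215.

ζ ≈ 0.215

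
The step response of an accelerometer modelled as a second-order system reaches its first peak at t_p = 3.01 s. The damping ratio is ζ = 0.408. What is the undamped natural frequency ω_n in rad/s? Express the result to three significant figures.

ω_n ≈ 1.14 rad/s

Peak time t_p = π/ω_d, so ω_d = π/t_p = π/3.01 = 1.04 rad/s.
ω_n = ω_d/√(1−ζ²) = 1.04/√0.834 = 1.14 rad/s.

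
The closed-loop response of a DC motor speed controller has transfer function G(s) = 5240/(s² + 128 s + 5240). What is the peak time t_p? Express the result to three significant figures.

ω_n = √5240 = 72.4 rad/s; ζ = 128/(2·72.4) = 0.884.
The damped frequency ω_d = ω_n√(1−ζ²) = 33.8 rad/s. Then t_p = π/ω_d = 0.0929 s.

t_p ≈ 0.0929 s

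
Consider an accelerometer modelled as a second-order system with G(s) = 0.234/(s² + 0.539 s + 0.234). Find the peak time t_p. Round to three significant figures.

t_p ≈ 7.82 s

Comparing the denominator to s² + 2ζω_n s + ω_n²: ω_n = √0.234 = 0.484 rad/s, and 2ζω_n = 0.539 so ζ = 0.539/(2·0.484) = 0.557.
ω_d = 0.484·√(1 − 0.557²) = 0.402 rad/s. Then t_p = π/ω_d = 7.82 s.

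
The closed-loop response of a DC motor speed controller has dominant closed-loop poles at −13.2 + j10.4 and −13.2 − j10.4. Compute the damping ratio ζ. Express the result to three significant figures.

|pole| = ω_n = √(13.2² + 10.4²) = 16.8 rad/s; ζ = cos θ = σ/ω_n = 0.785.

ζ ≈ 0.785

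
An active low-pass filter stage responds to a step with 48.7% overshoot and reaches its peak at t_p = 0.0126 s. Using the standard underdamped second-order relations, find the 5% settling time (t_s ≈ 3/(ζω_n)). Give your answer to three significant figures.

The overshoot fixes ζ = −ln(OS)/√(π²+ln²(OS)) = 0.223.
From t_p = π/ω_d, ω_d = π/0.0126 = 249 rad/s, so ω_n = ω_d/√(1−ζ²) = 256 rad/s.
t_s ≈ 3/(ζω_n) = 3/(0.223·256) = 0.0525 s.

t_s ≈ 0.0525 s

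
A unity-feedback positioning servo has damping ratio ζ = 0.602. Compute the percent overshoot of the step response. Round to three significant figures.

For an underdamped second-order system, %OS = 100·exp(−πζ/√(1−ζ²)).
πζ/√(1−ζ²) = π·0.602/√(1−0.362) = 2.369, so %OS = 100·e^(−2.369) = 9.36%.

%OS ≈ 9.36%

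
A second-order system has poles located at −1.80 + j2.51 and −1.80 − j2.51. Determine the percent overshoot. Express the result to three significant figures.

With σ = 1.80, ω_d = 2.51: ω_n = √(σ²+ω_d²) = 3.09 rad/s, ζ = σ/ω_n = 0.583.
%OS = 100·exp(−πζ/√(1−ζ²)) = 10.5%.

%OS ≈ 10.5%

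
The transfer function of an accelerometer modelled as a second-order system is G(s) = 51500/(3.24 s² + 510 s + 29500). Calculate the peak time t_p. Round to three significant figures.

t_p ≈ 0.0582 s

Dividing through by 3.24: denominator becomes s² + 157.4 s + 9105.
So ω_n = √9105 = 95.4 rad/s and ζ = 157.4/(2·95.4) = 0.825.
The damped frequency ω_d = ω_n√(1−ζ²) = 54.0 rad/s. t_p = π/ω_d = 0.0582 s.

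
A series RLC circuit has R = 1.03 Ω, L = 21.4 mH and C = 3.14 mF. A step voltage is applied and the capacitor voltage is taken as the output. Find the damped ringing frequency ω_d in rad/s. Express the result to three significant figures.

For a series RLC circuit (capacitor voltage as output), ω_n = 1/√(LC) = 1/√(21.4 mH · 3.14 mF) = 122 rad/s.
ζ = (R/2)·√(C/L) = (1.03/2)·√(3.14 mF/21.4 mH) = 0.197.
ω_d = ω_n√(1−ζ²) = 120 rad/s.

ω_d ≈ 120 rad/s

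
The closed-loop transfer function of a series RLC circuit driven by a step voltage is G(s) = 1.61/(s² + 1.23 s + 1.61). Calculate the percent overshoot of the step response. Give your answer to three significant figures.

ω_n = √1.61 = 1.27 rad/s; ζ = 1.23/(2·1.27) = 0.485.
%OS = 100 e^{−πζ/√(1−ζ²)} with ζ = 0.485 gives 17.5%.

%OS ≈ 17.5%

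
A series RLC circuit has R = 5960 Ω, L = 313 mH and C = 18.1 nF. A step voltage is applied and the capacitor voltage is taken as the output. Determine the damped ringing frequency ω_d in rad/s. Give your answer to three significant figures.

For a series RLC circuit (capacitor voltage as output), ω_n = 1/√(LC) = 1/√(313 mH · 18.1 nF) = 13300 rad/s.
ζ = (R/2)·√(C/L) = (5960/2)·√(18.1 nF/313 mH) = 0.717.
The damped frequency ω_d = ω_n√(1−ζ²) = 9270 rad/s.

ω_d ≈ 9270 rad/s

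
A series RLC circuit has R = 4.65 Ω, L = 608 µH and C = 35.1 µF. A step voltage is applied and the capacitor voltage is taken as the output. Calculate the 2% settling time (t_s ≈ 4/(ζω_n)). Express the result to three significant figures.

For a series RLC circuit (capacitor voltage as output), ω_n = 1/√(LC) = 1/√(608 µH · 35.1 µF) = 6850 rad/s.
ζ = (R/2)·√(C/L) = (4.65/2)·√(35.1 µF/608 µH) = 0.559.
t_s ≈ 4/(ζω_n) = 0.00105 s.

t_s ≈ 0.00105 s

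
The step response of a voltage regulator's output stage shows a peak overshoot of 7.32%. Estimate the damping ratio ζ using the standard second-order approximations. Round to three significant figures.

ζ ≈ 0.640

From %OS = 100·exp(−πζ/√(1−ζ²)), invert to get ζ = −ln(OS)/√(π² + ln²(OS)) with OS = 0.0732.
−ln 0.0732 = 2.615, so ζ = 2.615/√(π² + 6.836) = 0.640.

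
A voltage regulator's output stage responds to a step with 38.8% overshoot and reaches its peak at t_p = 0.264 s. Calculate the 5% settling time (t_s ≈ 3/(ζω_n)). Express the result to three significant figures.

From the overshoot, ζ = −ln(OS)/√(π²+ln²(OS)) = 0.289.
t_p = π/ω_d ⇒ ω_d = 11.9 rad/s; then ω_n = ω_d/√(1−ζ²) = 12.4 rad/s.
t_s ≈ 3/(ζω_n) = 3/(0.289·12.4) = 0.837 s.

t_s ≈ 0.837 s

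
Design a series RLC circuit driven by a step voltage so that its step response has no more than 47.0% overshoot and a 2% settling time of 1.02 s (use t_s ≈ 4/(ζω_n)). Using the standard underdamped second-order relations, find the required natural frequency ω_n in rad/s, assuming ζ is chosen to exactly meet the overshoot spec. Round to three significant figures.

ω_n ≈ 16.8 rad/s

From %OS = 100·exp(−πζ/√(1−ζ²)), invert to get ζ = −ln(OS)/√(π² + ln²(OS)) with OS = 0.470.
−ln 0.470 = 0.7550, so ζ = 0.7550/√(π² + 0.5701) = 0.234.
From t_s ≈ 4/(ζω_n): ω_n = 4/(ζ·t_s) = 4/(0.234·1.02) = 16.8 rad/s.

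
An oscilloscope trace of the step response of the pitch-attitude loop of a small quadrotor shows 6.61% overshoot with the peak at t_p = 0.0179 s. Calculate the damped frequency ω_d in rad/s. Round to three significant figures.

t_p = π/ω_d, so ω_d = π/0.0179 = 176 rad/s.

ω_d ≈ 176 rad/s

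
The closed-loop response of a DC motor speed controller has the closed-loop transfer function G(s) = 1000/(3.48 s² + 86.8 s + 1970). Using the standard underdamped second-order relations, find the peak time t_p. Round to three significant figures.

t_p ≈ 0.155 s

Dividing through by 3.48: denominator becomes s² + 24.94 s + 566.1.
So ω_n = √566.1 = 23.8 rad/s and ζ = 24.94/(2·23.8) = 0.524.
ω_d = ω_n√(1−ζ²) = 20.3 rad/s. t_p = π/ω_d = 0.155 s.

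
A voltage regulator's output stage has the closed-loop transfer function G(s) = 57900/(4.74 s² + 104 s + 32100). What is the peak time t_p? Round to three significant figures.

t_p ≈ 0.0385 s

Dividing through by 4.74: denominator becomes s² + 21.94 s + 6772.
So ω_n = √6772 = 82.3 rad/s and ζ = 21.94/(2·82.3) = 0.133.
The damped frequency ω_d = ω_n√(1−ζ²) = 81.6 rad/s. t_p = π/ω_d = 0.0385 s.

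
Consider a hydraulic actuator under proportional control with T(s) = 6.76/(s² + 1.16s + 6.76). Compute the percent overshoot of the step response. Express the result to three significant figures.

%OS ≈ 48.7%

Comparing the denominator to s² + 2ζω_n s + ω_n²: ω_n = √6.76 = 2.60 rad/s, and 2ζω_n = 1.16 so ζ = 1.16/(2·2.60) = 0.223.
%OS = 100·exp(−πζ/√(1−ζ²)) = 48.7%.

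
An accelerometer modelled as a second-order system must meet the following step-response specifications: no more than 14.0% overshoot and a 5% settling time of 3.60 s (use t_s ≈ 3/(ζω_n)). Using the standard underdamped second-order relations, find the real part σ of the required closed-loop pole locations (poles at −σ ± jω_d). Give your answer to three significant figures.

σ ≈ 0.833

The settling-time spec alone fixes σ = ζω_n = 3/t_s = 3/3.60 = 0.833.
(Overshoot then fixes ζ = 0.531 and hence ω_d = σ·√(1−ζ²)/ζ = 1.33 rad/s.)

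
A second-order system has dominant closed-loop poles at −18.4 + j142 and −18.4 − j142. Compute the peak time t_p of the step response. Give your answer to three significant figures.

t_p = π/ω_d with ω_d = 142 (the imaginary part), so t_p = 0.0221 s.

t_p ≈ 0.0221 s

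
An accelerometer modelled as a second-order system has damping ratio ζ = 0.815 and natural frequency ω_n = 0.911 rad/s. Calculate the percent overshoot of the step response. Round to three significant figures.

%OS ≈ 1.21%

For an underdamped second-order system, %OS = 100·exp(−πζ/√(1−ζ²)).
πζ/√(1−ζ²) = π·0.815/√(1−0.664) = 4.419, so %OS = 100·e^(−4.419) = 1.21%.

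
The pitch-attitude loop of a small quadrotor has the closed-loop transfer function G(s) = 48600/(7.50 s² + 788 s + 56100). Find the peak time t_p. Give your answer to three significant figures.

t_p ≈ 0.0457 s

Dividing through by 7.50: denominator becomes s² + 105.1 s + 7480.
So ω_n = √7480 = 86.5 rad/s and ζ = 105.1/(2·86.5) = 0.607.
ω_d = 86.5·√(1 − 0.607²) = 68.7 rad/s. t_p = π/ω_d = 0.0457 s.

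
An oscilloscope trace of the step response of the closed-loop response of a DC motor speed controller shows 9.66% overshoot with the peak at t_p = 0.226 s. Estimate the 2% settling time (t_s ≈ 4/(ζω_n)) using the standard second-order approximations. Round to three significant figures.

ζ from %OS: ζ = |ln 0.0966|/√(π²+ln²0.0966) = 0.597.
t_p = π/ω_d ⇒ ω_d = 13.9 rad/s; then ω_n = ω_d/√(1−ζ²) = 17.3 rad/s.
t_s ≈ 4/(ζω_n) = 4/(0.597·17.3) = 0.387 s.

t_s ≈ 0.387 s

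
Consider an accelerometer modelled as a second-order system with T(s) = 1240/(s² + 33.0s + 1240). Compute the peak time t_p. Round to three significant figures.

Comparing the denominator to s² + 2ζω_n s + ω_n²: ω_n = √1240 = 35.2 rad/s, and 2ζω_n = 33.0 so ζ = 33.0/(2·35.2) = 0.469.
ω_d = 35.2·√(1 − 0.469²) = 31.1 rad/s. Then t_p = π/ω_d = 0.101 s.

t_p ≈ 0.101 s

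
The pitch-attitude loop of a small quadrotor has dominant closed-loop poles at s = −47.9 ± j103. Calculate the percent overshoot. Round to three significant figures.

%OS ≈ 23.2%

The poles are at −σ ± jω_d with σ = 47.9 and ω_d = 103, so ω_n = √(σ²+ω_d²) = 114 rad/s and ζ = σ/ω_n = 0.422.
%OS = 100 e^{−πζ/√(1−ζ²)} with ζ = 0.422 gives 23.2%.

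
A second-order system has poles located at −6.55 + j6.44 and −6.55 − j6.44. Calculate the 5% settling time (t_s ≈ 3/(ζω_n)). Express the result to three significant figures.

For poles at −σ ± jω_d, ζω_n = σ = 6.55, so t_s ≈ 3/σ = 0.458 s.

t_s ≈ 0.458 s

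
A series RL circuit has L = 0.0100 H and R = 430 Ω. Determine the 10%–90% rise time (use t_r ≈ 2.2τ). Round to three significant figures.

τ = L/R = 0.0100/430 = 0.0000233 s.
t_r ≈ 2.2τ = 0.0000512 s.

t_r ≈ 0.0000512 s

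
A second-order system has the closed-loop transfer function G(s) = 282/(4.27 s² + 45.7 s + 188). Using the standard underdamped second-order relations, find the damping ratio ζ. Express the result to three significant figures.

ζ ≈ 0.806

Dividing through by 4.27: denominator becomes s² + 10.70 s + 44.03.
So ω_n = √44.03 = 6.64 rad/s and ζ = 10.70/(2·6.64) = 0.806.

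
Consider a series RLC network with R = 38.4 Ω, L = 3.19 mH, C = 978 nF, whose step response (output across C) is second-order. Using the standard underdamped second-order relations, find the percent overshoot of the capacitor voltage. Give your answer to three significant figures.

For a series RLC circuit (capacitor voltage as output), ω_n = 1/√(LC) = 1/√(3.19 mH · 978 nF) = 17900 rad/s.
ζ = (R/2)·√(C/L) = (38.4/2)·√(978 nF/3.19 mH) = 0.336.
%OS = 100·exp(−πζ/√(1−ζ²)) = 32.6%.

%OS ≈ 32.6%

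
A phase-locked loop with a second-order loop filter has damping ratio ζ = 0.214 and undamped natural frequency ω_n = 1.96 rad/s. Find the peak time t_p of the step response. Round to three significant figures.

The damped frequency is ω_d = ω_n√(1−ζ²) = 1.96·√(1−0.0458) = 1.91 rad/s.
Peak time t_p = π/ω_d = π/1.91 = 1.64 s.

t_p ≈ 1.64 s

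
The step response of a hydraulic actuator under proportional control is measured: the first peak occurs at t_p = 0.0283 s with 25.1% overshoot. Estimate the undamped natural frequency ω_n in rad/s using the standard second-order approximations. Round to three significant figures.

ω_n ≈ 121 rad/s

ζ from %OS: ζ = |ln 0.251|/√(π²+ln²0.251) = 0.403.
From t_p = π/ω_d, ω_d = π/0.0283 = 111 rad/s, so ω_n = ω_d/√(1−ζ²) = 121 rad/s.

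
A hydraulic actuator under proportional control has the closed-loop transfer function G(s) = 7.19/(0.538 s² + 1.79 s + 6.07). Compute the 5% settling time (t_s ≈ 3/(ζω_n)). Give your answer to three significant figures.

t_s ≈ 1.80 s

Dividing through by 0.538: denominator becomes s² + 3.327 s + 11.28.
So ω_n = √11.28 = 3.36 rad/s and ζ = 3.327/(2·3.36) = 0.495.
t_s ≈ 3/(ζω_n) = 1.80 s.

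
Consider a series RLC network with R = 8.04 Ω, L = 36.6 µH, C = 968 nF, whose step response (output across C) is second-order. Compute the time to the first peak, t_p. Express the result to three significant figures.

t_p ≈ 0.0000247 s

For a series RLC circuit (capacitor voltage as output), ω_n = 1/√(LC) = 1/√(36.6 µH · 968 nF) = 168000 rad/s.
ζ = (R/2)·√(C/L) = (8.04/2)·√(968 nF/36.6 µH) = 0.654.
ω_d = ω_n√(1−ζ²) = 127000 rad/s. t_p = π/ω_d = 0.0000247 s.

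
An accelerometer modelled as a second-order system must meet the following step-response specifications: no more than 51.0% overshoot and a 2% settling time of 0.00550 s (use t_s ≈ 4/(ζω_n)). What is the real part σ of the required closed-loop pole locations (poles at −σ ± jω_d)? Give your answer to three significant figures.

σ ≈ 727

The settling-time spec alone fixes σ = ζω_n = 4/t_s = 4/0.00550 = 727.
(Overshoot then fixes ζ = 0.210 and hence ω_d = σ·√(1−ζ²)/ζ = 3390 rad/s.)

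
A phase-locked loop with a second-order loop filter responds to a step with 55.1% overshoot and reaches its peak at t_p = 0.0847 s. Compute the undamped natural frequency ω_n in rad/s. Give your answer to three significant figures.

ω_n ≈ 37.8 rad/s

From the overshoot, ζ = −ln(OS)/√(π²+ln²(OS)) = 0.186.
t_p = π/ω_d ⇒ ω_d = 37.1 rad/s; then ω_n = ω_d/√(1−ζ²) = 37.8 rad/s.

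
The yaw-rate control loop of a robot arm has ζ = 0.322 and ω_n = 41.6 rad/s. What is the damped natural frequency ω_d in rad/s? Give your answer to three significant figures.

ω_d = ω_n√(1−ζ²) = 41.6·√0.896 = 39.4 rad/s.

ω_d ≈ 39.4 rad/s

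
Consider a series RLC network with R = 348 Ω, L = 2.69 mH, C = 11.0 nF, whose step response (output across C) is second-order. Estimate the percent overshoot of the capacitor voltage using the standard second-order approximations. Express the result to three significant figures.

%OS ≈ 30.7%

For a series RLC circuit (capacitor voltage as output), ω_n = 1/√(LC) = 1/√(2.69 mH · 11.0 nF) = 184000 rad/s.
ζ = (R/2)·√(C/L) = (348/2)·√(11.0 nF/2.69 mH) = 0.352.
%OS = 100·exp(−πζ/√(1−ζ²)) = 30.7%.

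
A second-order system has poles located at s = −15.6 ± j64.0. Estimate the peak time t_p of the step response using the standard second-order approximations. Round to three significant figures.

t_p = π/ω_d with ω_d = 64.0 (the imaginary part), so t_p = 0.0491 s.

t_p ≈ 0.0491 s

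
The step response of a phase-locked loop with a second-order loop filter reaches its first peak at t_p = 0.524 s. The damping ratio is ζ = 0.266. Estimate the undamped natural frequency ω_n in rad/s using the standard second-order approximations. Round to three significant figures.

Peak time t_p = π/ω_d, so ω_d = π/t_p = π/0.524 = 6.00 rad/s.
ω_n = ω_d/√(1−ζ²) = 6.00/√0.929 = 6.22 rad/s.

ω_n ≈ 6.22 rad/s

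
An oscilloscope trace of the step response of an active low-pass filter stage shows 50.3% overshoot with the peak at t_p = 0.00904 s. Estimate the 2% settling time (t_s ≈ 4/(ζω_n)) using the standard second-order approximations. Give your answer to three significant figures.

The overshoot fixes ζ = −ln(OS)/√(π²+ln²(OS)) = 0.214.
t_p = π/ω_d ⇒ ω_d = 348 rad/s; then ω_n = ω_d/√(1−ζ²) = 356 rad/s.
t_s ≈ 4/(ζω_n) = 4/(0.214·356) = 0.0526 s.

t_s ≈ 0.0526 s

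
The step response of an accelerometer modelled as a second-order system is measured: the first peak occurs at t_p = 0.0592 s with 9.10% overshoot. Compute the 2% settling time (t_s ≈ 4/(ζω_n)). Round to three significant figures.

The overshoot fixes ζ = −ln(OS)/√(π²+ln²(OS)) = 0.607.
t_p = π/ω_d ⇒ ω_d = 53.1 rad/s; then ω_n = ω_d/√(1−ζ²) = 66.7 rad/s.
t_s ≈ 4/(ζω_n) = 4/(0.607·66.7) = 0.0988 s.

t_s ≈ 0.0988 s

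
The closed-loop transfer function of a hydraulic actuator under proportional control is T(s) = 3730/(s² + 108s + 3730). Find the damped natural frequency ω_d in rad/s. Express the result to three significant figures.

ω_n = √3730 = 61.1 rad/s; ζ = 108/(2·61.1) = 0.884.
ω_d = ω_n√(1−ζ²) = 28.5 rad/s.

ω_d ≈ 28.5 rad/s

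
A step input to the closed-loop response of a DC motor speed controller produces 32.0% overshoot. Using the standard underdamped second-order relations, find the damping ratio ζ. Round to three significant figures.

Inverting the overshoot relation: ζ = |ln 0.320|/√(π² + ln²0.320) = 0.341.

ζ ≈ 0.341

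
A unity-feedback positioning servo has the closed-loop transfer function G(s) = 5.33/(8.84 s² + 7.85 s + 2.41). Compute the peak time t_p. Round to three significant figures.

t_p ≈ 11.4 s

Dividing through by 8.84: denominator becomes s² + 0.8880 s + 0.2726.
So ω_n = √0.2726 = 0.522 rad/s and ζ = 0.8880/(2·0.522) = 0.850.
ω_d = ω_n√(1−ζ²) = 0.275 rad/s. t_p = π/ω_d = 11.4 s.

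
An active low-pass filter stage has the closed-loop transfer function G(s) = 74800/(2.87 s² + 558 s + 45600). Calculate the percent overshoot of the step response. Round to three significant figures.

Dividing through by 2.87: denominator becomes s² + 194.4 s + 15890.
So ω_n = √15890 = 126 rad/s and ζ = 194.4/(2·126) = 0.771.
%OS = 100 e^{−πζ/√(1−ζ²)} with ζ = 0.771 gives 2.22%.

%OS ≈ 2.22%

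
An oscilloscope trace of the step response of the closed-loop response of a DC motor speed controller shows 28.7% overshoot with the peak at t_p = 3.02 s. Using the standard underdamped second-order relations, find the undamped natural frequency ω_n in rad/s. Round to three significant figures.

ω_n ≈ 1.12 rad/s

ζ from %OS: ζ = |ln 0.287|/√(π²+ln²0.287) = 0.369.
From t_p = π/ω_d, ω_d = π/3.02 = 1.04 rad/s, so ω_n = ω_d/√(1−ζ²) = 1.12 rad/s.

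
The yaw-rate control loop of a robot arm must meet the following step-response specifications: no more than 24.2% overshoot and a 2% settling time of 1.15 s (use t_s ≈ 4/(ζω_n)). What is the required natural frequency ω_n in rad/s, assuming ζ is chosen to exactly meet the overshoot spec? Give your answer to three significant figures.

ζ = −ln(OS)/√(π² + (ln OS)²). With OS = 0.242, ln OS = −1.419 and ζ = 1.419/3.447 = 0.412.
From t_s ≈ 4/(ζω_n): ω_n = 4/(ζ·t_s) = 4/(0.412·1.15) = 8.45 rad/s.

ω_n ≈ 8.45 rad/s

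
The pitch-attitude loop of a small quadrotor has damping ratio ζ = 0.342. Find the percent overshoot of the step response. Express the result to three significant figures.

For an underdamped second-order system, %OS = 100·exp(−πζ/√(1−ζ²)).
πζ/√(1−ζ²) = π·0.342/√(1−0.117) = 1.143, so %OS = 100·e^(−1.143) = 31.9%.

%OS ≈ 31.9%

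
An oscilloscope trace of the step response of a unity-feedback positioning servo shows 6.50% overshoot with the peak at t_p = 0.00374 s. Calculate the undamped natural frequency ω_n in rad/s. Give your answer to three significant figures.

ω_n ≈ 1110 rad/s

The overshoot fixes ζ = −ln(OS)/√(π²+ln²(OS)) = 0.656.
From t_p = π/ω_d, ω_d = π/0.00374 = 840 rad/s, so ω_n = ω_d/√(1−ζ²) = 1110 rad/s.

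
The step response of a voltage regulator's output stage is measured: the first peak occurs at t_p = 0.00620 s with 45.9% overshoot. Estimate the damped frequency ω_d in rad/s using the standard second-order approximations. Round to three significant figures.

t_p = π/ω_d, so ω_d = π/0.00620 = 507 rad/s.

ω_d ≈ 507 rad/s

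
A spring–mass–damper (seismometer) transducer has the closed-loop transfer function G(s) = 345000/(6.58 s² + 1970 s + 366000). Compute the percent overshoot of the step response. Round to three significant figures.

%OS ≈ 7.57%

Dividing through by 6.58: denominator becomes s² + 299.4 s + 55620.
So ω_n = √55620 = 236 rad/s and ζ = 299.4/(2·236) = 0.635.
Overshoot: exp(−π·0.635/√(1−0.635²)) = 0.0757, i.e. 7.57%.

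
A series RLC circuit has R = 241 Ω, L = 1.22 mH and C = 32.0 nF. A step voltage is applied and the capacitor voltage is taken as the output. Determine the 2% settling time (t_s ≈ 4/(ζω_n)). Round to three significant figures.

For a series RLC circuit (capacitor voltage as output), ω_n = 1/√(LC) = 1/√(1.22 mH · 32.0 nF) = 160000 rad/s.
ζ = (R/2)·√(C/L) = (241/2)·√(32.0 nF/1.22 mH) = 0.617.
t_s ≈ 4/(ζω_n) = 0.0000405 s.

t_s ≈ 0.0000405 s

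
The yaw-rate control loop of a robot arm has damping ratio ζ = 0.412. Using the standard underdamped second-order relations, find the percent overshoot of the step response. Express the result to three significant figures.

%OS ≈ 24.2%

For an underdamped second-order system, %OS = 100·exp(−πζ/√(1−ζ²)).
πζ/√(1−ζ²) = π·0.412/√(1−0.170) = 1.420, so %OS = 100·e^(−1.420) = 24.2%.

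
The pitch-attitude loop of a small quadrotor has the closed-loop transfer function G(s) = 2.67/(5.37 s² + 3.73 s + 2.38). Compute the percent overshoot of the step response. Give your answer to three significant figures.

Dividing through by 5.37: denominator becomes s² + 0.6946 s + 0.4432.
So ω_n = √0.4432 = 0.666 rad/s and ζ = 0.6946/(2·0.666) = 0.522.
%OS = 100 e^{−πζ/√(1−ζ²)} with ζ = 0.522 gives 14.6%.

%OS ≈ 14.6%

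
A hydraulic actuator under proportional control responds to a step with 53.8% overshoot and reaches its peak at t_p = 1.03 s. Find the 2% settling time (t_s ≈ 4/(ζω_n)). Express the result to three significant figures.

From the overshoot, ζ = −ln(OS)/√(π²+ln²(OS)) = 0.194.
t_p = π/ω_d ⇒ ω_d = 3.05 rad/s; then ω_n = ω_d/√(1−ζ²) = 3.11 rad/s.
t_s ≈ 4/(ζω_n) = 4/(0.194·3.11) = 6.65 s.

t_s ≈ 6.65 s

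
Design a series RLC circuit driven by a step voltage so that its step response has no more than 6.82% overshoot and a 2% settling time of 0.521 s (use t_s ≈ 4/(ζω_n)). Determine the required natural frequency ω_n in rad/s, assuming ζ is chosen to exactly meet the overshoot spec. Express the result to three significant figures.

ω_n ≈ 11.8 rad/s

From %OS = 100·exp(−πζ/√(1−ζ²)), invert to get ζ = −ln(OS)/√(π² + ln²(OS)) with OS = 0.0682.
−ln 0.0682 = 2.685, so ζ = 2.685/√(π² + 7.211) = 0.650.
Then ω_n = 4/(ζ t_s) = 4/(0.650 × 0.521) = 11.8 rad/s.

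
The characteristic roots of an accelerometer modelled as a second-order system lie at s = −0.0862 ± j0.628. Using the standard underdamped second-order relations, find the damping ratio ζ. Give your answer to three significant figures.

With σ = 0.0862, ω_d = 0.628: ω_n = √(σ²+ω_d²) = 0.634 rad/s, ζ = σ/ω_n = 0.136.

ζ ≈ 0.136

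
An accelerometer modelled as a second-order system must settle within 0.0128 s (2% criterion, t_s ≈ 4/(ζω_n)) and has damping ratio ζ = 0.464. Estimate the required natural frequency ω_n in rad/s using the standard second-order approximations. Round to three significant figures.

ω_n ≈ 673 rad/s

Rearranging t_s ≈ 4/(ζω_n) gives ω_n = 4/(ζ·t_s) = 4/(0.464 × 0.0128) = 673 rad/s.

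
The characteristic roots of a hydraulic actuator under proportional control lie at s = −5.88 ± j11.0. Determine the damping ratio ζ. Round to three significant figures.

ζ ≈ 0.471

|pole| = ω_n = √(5.88² + 11.0²) = 12.5 rad/s; ζ = cos θ = σ/ω_n = 0.471.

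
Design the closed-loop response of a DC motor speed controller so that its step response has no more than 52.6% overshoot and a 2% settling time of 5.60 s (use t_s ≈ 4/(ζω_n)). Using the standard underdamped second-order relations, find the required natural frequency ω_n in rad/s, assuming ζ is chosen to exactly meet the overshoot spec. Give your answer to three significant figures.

ω_n ≈ 3.57 rad/s

From %OS = 100·exp(−πζ/√(1−ζ²)), invert to get ζ = −ln(OS)/√(π² + ln²(OS)) with OS = 0.526.
−ln 0.526 = 0.6425, so ζ = 0.6425/√(π² + 0.4127) = 0.200.
Then ω_n = 4/(ζ t_s) = 4/(0.200 × 5.60) = 3.57 rad/s.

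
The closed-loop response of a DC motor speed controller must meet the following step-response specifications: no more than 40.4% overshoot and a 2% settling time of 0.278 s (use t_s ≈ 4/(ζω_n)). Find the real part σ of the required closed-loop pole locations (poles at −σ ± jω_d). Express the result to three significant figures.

σ ≈ 14.4

The settling-time spec alone fixes σ = ζω_n = 4/t_s = 4/0.278 = 14.4.
(Overshoot then fixes ζ = 0.277 and hence ω_d = σ·√(1−ζ²)/ζ = 49.9 rad/s.)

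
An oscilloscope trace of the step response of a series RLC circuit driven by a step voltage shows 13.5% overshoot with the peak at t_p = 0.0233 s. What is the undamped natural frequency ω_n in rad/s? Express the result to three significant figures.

ω_n ≈ 160 rad/s

ζ from %OS: ζ = |ln 0.135|/√(π²+ln²0.135) = 0.538.
t_p = π/ω_d ⇒ ω_d = 135 rad/s; then ω_n = ω_d/√(1−ζ²) = 160 rad/s.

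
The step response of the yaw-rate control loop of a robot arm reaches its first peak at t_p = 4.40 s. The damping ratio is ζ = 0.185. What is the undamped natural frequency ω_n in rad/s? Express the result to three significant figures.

ω_n ≈ 0.727 rad/s

Peak time t_p = π/ω_d, so ω_d = π/t_p = π/4.40 = 0.714 rad/s.
ω_n = ω_d/√(1−ζ²) = 0.714/√0.966 = 0.727 rad/s.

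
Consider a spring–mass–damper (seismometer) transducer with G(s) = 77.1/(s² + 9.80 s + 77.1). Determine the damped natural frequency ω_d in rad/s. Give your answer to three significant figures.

ω_n = √77.1 = 8.78 rad/s; ζ = 9.80/(2·8.78) = 0.558.
ω_d = ω_n√(1−ζ²) = 7.29 rad/s.

ω_d ≈ 7.29 rad/s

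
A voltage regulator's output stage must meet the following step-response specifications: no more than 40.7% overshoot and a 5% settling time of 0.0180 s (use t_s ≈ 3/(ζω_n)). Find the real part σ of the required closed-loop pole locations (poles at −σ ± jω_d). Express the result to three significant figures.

The settling-time spec alone fixes σ = ζω_n = 3/t_s = 3/0.0180 = 167.
(Overshoot then fixes ζ = 0.275 and hence ω_d = σ·√(1−ζ²)/ζ = 582 rad/s.)

σ ≈ 167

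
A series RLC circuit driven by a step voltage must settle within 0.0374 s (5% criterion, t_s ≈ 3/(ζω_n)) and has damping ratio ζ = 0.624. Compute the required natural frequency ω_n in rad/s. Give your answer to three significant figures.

Rearranging t_s ≈ 3/(ζω_n) gives ω_n = 3/(ζ·t_s) = 3/(0.624 × 0.0374) = 129 rad/s.

ω_n ≈ 129 rad/s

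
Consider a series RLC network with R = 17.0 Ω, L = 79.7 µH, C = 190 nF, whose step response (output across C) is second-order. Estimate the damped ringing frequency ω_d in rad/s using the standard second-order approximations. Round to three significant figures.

For a series RLC circuit (capacitor voltage as output), ω_n = 1/√(LC) = 1/√(79.7 µH · 190 nF) = 257000 rad/s.
ζ = (R/2)·√(C/L) = (17.0/2)·√(190 nF/79.7 µH) = 0.415.
ω_d = ω_n√(1−ζ²) = 234000 rad/s.

ω_d ≈ 234000 rad/s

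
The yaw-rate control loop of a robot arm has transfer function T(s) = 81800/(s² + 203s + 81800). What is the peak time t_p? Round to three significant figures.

Matching coefficients with s² + 2ζω_n s + ω_n² gives ω_n² = 81800 ⇒ ω_n = 286 rad/s, and ζ = 203/(2ω_n) = 0.355.
The damped frequency ω_d = ω_n√(1−ζ²) = 267 rad/s. Then t_p = π/ω_d = 0.0117 s.

t_p ≈ 0.0117 s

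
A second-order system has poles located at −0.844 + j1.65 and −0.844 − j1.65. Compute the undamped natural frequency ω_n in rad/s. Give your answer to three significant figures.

With σ = 0.844, ω_d = 1.65: ω_n = √(σ²+ω_d²) = 1.85 rad/s, ζ = σ/ω_n = 0.455.

ω_n ≈ 1.85 rad/s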